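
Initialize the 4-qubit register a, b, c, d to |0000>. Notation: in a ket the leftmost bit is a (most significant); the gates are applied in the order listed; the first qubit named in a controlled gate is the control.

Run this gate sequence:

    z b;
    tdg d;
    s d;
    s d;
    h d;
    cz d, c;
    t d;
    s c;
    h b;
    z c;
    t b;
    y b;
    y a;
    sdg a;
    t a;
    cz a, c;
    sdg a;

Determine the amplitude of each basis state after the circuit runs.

The resulting statevector has amplitude -I/2 on |1000>, -exp(3*I*pi/4)/2 on |1001>, exp(I*pi/4)/2 on |1100>, I/2 on |1101>, and 0 on every other basis state.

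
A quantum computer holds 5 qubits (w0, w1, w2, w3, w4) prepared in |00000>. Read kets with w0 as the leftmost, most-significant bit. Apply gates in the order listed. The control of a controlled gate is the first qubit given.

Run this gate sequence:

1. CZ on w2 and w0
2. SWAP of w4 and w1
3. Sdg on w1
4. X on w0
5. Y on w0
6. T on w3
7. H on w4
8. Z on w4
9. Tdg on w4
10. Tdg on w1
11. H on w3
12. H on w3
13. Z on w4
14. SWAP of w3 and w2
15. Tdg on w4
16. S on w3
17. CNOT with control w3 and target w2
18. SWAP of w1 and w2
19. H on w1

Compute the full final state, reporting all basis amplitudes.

After the circuit, the state carries amplitude -I/2 on |00000>, -1/2 on |00001>, -I/2 on |01000>, -1/2 on |01001>, and 0 on every other basis state.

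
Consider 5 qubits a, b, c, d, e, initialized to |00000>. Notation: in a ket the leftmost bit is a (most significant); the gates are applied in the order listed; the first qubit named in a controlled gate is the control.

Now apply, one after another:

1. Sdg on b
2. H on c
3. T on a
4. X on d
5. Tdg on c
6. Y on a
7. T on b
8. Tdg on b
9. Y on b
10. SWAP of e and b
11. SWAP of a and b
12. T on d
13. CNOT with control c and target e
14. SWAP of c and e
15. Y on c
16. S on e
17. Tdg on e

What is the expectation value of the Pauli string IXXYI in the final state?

In the final state, IXXYI has expectation 0.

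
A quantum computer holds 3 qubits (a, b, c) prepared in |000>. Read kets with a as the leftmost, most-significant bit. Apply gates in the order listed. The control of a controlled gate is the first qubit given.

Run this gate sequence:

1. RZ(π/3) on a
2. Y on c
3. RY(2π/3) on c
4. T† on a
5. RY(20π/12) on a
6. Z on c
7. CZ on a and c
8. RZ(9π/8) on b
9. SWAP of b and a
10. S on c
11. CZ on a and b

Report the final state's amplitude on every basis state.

The resulting statevector has amplitude -3*exp(37*I*pi/48)/4 on |000>, sqrt(3)*exp(13*I*pi/48)/4 on |001>, sqrt(3)*exp(37*I*pi/48)/4 on |010>, exp(13*I*pi/48)/4 on |011>, 0 on |100>, 0 on |101>, 0 on |110>, 0 on |111>.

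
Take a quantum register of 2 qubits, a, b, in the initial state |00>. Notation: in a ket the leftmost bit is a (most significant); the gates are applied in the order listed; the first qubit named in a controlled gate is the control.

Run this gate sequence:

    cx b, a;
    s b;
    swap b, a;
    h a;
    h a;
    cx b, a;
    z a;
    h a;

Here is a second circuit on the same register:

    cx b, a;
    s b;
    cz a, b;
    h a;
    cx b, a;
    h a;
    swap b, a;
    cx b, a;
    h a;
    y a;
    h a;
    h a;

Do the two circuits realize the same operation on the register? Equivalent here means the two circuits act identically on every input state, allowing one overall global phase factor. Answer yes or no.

No: there is an input state on which the two circuits produce genuinely different outputs (not merely differing by a phase).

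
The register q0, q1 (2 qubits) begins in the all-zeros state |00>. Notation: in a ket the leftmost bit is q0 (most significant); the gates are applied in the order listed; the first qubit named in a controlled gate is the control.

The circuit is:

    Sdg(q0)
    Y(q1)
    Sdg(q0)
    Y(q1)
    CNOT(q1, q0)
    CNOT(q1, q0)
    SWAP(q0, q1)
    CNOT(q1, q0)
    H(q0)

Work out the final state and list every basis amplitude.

The final amplitudes are sqrt(2)/2 on |00>, 0 on |01>, sqrt(2)/2 on |10>, 0 on |11>. Key observation: the block from step 5 through step 6 cancels to the identity and can be dropped.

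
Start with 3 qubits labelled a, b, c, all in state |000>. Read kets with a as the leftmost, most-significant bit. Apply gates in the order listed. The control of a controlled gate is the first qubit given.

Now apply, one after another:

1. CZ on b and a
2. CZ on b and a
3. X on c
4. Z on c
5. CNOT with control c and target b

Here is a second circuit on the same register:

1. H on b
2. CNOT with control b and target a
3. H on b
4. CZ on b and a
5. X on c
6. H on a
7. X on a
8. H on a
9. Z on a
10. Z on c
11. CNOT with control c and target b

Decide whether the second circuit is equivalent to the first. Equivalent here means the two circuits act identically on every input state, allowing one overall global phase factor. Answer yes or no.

No: there is an input state on which the two circuits produce genuinely different outputs (not merely differing by a phase).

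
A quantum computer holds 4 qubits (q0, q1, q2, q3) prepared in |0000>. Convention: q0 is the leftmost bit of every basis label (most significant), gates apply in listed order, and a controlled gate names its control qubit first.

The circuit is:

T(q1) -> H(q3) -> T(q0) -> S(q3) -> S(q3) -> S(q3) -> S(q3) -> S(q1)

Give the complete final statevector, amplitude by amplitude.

The resulting statevector has amplitude sqrt(2)/2 on |0000>, sqrt(2)/2 on |0001>, and 0 on every other basis state.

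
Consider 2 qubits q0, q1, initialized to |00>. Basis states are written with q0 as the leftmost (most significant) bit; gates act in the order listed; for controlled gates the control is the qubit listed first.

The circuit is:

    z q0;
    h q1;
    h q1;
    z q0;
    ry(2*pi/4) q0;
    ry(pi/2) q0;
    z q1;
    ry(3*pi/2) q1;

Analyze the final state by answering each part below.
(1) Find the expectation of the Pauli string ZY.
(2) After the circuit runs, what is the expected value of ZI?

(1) The expectation value of ZY is 0. Key observation: the block from step 1 through step 4 cancels to the identity and can be dropped.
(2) The expectation value of ZI is -1.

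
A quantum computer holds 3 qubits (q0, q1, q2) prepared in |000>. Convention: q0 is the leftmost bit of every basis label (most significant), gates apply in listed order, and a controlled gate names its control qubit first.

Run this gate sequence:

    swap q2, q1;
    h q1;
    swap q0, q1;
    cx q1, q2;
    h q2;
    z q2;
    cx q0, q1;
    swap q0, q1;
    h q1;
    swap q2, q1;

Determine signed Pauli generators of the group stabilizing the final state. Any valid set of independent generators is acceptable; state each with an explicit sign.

The final state is stabilized by the group generated by +XIZ, -IXI, +ZIX; other independent generating sets are equally valid.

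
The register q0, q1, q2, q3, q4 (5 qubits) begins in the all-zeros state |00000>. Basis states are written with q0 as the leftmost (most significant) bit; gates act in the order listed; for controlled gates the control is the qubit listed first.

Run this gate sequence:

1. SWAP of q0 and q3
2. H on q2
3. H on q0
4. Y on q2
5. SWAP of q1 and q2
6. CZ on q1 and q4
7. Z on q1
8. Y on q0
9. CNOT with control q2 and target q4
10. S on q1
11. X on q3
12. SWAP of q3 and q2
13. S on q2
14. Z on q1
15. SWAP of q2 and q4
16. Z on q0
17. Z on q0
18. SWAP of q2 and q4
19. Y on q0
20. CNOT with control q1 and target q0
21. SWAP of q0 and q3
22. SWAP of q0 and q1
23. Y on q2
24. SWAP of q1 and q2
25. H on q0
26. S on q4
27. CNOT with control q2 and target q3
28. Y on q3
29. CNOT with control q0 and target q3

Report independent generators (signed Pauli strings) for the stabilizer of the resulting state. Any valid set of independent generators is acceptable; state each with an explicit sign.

One valid set of independent stabilizer generators is -YIIII, -IIIXI, +IZIII, +IIZII, +IIIIZ (any independent generating set of the same group is equally correct). Key observation: steps 15-18 multiply out to the identity, so the circuit reduces to the remaining gates.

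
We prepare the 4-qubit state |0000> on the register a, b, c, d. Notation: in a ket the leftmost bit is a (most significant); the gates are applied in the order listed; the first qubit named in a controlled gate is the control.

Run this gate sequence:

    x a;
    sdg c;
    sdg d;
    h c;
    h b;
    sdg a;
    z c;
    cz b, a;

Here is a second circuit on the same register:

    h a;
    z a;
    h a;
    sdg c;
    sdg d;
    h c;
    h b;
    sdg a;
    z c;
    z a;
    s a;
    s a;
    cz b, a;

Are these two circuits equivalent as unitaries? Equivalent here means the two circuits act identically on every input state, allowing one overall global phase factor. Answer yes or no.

Yes, they are equivalent — the unitaries differ by at most a global phase.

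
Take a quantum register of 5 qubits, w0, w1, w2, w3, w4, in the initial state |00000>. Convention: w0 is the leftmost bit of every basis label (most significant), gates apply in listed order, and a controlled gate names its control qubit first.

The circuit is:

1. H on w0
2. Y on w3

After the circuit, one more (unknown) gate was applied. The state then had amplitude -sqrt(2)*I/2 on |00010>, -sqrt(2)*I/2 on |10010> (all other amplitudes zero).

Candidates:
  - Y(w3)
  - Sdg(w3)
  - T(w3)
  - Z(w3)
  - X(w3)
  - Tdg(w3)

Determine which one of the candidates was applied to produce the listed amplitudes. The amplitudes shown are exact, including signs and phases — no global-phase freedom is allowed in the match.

It was Z(w3) that produced the state shown.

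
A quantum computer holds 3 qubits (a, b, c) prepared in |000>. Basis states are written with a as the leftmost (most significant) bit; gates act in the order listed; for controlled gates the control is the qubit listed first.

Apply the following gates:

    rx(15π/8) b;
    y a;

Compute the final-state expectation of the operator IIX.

In the final state, IIX has expectation 0.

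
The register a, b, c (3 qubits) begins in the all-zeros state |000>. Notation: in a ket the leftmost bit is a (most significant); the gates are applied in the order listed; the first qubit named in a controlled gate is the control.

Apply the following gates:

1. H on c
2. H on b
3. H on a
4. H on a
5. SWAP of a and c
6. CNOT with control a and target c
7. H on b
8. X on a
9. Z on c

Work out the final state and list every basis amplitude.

After the circuit, the state carries amplitude -sqrt(2)/2 on |001>, sqrt(2)/2 on |100>, and 0 on every other basis state.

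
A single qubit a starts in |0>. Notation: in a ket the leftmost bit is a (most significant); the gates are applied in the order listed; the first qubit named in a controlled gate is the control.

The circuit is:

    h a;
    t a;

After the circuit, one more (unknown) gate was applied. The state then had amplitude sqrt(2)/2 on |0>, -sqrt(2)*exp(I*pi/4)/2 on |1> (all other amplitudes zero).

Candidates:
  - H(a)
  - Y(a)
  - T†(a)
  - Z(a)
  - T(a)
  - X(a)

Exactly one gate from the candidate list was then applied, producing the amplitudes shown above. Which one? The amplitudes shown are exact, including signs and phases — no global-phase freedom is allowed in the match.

The applied gate was Z(a).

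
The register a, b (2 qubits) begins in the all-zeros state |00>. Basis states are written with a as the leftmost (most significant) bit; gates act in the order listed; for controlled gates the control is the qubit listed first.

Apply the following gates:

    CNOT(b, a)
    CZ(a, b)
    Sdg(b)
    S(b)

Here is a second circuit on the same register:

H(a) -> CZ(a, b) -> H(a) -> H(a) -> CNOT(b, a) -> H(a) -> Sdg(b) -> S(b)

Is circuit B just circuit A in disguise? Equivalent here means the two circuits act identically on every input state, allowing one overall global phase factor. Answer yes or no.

Yes, they are equivalent — the unitaries differ by at most a global phase.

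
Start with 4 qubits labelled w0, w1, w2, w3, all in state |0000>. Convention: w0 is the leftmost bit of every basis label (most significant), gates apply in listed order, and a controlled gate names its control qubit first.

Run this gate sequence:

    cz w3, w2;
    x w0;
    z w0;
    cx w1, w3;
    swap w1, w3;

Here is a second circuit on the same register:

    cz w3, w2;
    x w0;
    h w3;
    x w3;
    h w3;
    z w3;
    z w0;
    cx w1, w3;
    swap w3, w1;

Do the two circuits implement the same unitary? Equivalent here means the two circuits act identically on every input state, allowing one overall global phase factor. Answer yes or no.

Yes — the two circuits implement the same unitary up to a global phase.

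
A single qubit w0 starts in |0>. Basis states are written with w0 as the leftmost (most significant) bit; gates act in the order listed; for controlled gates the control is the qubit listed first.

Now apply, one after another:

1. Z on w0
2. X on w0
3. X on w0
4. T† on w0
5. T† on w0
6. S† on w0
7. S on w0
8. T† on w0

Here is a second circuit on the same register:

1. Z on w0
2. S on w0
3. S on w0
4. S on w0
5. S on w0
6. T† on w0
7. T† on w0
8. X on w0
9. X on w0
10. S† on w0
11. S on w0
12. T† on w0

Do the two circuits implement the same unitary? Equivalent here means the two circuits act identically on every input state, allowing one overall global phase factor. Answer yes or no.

Yes, they are equivalent — the unitaries differ by at most a global phase.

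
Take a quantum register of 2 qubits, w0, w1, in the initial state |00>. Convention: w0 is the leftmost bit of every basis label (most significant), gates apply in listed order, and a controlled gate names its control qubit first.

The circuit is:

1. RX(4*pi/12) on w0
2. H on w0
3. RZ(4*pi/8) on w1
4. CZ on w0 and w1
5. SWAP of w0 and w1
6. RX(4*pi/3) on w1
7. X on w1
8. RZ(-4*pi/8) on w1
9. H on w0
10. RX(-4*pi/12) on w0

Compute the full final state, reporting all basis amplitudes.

The final amplitudes are -1/8 - 3*sqrt(3)*I/8 on |00>, -sqrt(3)/8 - I/8 on |01>, -1/8 - 3*sqrt(3)*I/8 on |10>, -sqrt(3)/8 - I/8 on |11>.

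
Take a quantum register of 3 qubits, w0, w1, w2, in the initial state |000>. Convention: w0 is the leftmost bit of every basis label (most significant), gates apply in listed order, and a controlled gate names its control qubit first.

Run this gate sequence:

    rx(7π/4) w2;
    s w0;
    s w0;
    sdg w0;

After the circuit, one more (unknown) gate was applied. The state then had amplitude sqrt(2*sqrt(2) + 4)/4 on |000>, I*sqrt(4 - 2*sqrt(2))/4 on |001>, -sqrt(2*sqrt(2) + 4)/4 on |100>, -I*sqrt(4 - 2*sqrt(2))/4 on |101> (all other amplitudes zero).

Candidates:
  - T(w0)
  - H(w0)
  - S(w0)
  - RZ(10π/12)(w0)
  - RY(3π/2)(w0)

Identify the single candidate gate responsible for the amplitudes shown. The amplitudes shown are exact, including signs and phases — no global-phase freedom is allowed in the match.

It was RY(3π/2)(w0) that produced the state shown. Key observation: gates 3-4 undo each other exactly, leaving only the rest of the circuit to track.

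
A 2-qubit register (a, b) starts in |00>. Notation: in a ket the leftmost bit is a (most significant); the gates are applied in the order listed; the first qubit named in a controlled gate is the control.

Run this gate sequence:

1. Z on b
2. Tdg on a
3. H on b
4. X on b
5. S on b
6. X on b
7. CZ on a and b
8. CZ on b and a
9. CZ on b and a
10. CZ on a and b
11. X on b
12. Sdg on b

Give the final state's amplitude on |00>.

The final state's coefficient on |00> equals sqrt(2)/2.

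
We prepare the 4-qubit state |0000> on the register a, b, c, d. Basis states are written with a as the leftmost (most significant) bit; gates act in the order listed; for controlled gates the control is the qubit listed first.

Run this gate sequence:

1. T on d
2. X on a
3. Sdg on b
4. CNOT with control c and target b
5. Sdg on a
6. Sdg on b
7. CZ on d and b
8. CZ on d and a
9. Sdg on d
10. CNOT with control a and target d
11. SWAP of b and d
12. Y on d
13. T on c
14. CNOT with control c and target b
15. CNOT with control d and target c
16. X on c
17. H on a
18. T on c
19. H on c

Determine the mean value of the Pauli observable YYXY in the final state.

The observable YYXY averages to 0.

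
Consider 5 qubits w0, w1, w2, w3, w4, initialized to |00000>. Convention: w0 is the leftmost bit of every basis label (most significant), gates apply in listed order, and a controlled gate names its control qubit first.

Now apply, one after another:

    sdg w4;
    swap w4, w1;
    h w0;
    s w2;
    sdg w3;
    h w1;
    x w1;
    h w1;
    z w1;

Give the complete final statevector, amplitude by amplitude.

The resulting statevector has amplitude sqrt(2)/2 on |00000>, sqrt(2)/2 on |10000>, and 0 on every other basis state.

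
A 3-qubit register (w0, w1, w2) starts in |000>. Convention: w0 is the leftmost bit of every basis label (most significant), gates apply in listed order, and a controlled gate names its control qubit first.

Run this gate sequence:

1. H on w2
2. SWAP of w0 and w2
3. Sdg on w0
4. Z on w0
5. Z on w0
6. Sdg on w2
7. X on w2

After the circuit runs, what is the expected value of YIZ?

The observable YIZ averages to 1.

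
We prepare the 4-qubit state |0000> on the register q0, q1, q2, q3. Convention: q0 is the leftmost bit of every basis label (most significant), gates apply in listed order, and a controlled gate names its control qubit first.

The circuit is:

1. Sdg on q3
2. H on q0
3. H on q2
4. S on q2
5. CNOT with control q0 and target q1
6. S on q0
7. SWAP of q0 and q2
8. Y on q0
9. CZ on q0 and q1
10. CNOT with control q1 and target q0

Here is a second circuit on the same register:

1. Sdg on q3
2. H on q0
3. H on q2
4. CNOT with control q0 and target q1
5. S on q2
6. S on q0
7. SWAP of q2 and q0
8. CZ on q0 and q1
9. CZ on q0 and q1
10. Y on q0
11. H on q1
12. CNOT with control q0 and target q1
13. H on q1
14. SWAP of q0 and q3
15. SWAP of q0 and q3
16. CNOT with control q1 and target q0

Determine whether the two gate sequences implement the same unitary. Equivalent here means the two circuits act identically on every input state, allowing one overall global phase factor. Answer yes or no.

Yes: on every input state the two circuits agree up to one overall phase factor.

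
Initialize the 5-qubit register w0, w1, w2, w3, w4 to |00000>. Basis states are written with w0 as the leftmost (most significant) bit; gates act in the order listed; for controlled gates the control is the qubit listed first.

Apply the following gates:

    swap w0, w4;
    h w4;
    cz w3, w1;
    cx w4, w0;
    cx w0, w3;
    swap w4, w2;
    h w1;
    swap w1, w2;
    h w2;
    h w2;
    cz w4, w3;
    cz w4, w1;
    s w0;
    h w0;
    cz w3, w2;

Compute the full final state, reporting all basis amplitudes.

After the circuit, the state carries amplitude sqrt(2)/4 on |00000>, sqrt(2)/4 on |00100>, sqrt(2)*I/4 on |01010>, -sqrt(2)*I/4 on |01110>, sqrt(2)/4 on |10000>, sqrt(2)/4 on |10100>, -sqrt(2)*I/4 on |11010>, sqrt(2)*I/4 on |11110>, and 0 on every other basis state.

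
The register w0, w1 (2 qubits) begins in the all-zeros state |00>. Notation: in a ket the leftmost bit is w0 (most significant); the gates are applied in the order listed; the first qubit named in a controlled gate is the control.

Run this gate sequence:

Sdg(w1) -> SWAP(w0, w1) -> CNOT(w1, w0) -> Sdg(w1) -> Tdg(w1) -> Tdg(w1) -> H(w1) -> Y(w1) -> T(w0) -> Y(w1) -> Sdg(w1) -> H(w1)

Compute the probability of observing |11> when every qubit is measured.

Outcome |11> occurs with probability 0.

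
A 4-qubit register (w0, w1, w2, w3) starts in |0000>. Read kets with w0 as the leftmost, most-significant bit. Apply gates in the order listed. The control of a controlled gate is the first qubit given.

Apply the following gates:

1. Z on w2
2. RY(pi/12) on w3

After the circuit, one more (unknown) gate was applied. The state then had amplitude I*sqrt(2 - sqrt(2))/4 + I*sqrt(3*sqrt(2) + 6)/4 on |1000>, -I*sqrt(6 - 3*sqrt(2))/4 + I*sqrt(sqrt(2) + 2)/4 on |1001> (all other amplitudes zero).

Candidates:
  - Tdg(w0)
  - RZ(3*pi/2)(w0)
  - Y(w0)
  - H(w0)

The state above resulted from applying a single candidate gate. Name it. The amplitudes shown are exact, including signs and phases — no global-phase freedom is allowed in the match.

It was Y(w0) that produced the state shown.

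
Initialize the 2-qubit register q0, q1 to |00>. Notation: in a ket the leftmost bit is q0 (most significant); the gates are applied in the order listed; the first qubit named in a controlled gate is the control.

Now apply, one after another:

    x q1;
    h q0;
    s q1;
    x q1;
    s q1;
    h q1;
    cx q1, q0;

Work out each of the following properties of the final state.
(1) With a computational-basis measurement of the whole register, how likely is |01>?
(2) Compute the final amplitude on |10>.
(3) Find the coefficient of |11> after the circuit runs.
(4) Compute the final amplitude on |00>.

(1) The probability of measuring |01> is 1/4.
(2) The final state's coefficient on |10> equals I/2.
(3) The final state's coefficient on |11> equals I/2.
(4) The amplitude on |00> is I/2.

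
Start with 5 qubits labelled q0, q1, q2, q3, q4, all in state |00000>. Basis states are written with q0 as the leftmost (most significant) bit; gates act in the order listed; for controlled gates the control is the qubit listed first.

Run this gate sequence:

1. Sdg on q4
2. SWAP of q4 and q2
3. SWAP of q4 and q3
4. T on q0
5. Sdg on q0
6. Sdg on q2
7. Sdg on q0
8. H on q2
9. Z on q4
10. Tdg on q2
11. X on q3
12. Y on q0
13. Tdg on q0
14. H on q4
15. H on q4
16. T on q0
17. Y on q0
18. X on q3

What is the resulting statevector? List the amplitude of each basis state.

After the circuit, the state carries amplitude sqrt(2)/2 on |00000>, -sqrt(2)*exp(3*I*pi/4)/2 on |00100>, and 0 on every other basis state. Key observation: steps 11-18 multiply out to the identity, so the circuit reduces to the remaining gates.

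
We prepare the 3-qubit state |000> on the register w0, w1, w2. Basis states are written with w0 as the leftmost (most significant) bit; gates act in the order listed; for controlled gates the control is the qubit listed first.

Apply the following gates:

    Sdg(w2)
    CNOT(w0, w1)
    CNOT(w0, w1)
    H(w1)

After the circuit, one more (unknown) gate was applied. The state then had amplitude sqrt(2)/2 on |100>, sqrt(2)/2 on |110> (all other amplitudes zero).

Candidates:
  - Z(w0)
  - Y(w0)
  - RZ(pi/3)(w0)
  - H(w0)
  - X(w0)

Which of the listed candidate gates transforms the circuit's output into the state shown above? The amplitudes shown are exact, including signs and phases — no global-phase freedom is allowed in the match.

It was X(w0) that produced the state shown. Key observation: gates 2-3 undo each other exactly, leaving only the rest of the circuit to track.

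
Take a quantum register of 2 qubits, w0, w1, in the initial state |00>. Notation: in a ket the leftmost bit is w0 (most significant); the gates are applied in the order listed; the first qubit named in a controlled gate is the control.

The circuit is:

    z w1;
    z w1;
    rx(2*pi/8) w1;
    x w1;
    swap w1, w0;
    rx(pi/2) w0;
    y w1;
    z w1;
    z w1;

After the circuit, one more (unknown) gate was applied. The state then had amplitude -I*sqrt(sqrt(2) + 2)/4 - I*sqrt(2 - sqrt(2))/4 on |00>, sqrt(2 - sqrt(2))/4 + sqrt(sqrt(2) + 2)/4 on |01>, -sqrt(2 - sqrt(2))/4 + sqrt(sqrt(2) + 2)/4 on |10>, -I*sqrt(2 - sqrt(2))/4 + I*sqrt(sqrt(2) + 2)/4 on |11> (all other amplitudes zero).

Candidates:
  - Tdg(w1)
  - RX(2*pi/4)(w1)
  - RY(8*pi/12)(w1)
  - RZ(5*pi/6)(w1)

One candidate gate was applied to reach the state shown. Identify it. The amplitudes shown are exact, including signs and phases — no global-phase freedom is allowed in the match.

It was RX(2*pi/4)(w1) that produced the state shown.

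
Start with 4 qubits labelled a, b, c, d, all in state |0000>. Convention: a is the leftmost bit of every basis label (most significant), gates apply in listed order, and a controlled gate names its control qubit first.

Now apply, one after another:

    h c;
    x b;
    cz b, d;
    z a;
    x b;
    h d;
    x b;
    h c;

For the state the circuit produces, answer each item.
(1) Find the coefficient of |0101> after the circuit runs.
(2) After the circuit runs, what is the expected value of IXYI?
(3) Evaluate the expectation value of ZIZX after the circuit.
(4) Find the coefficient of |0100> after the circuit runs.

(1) |0101> carries amplitude sqrt(2)/2 in the final state.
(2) The observable IXYI averages to 0.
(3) The expectation value of ZIZX is 1.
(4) The amplitude on |0100> is sqrt(2)/2.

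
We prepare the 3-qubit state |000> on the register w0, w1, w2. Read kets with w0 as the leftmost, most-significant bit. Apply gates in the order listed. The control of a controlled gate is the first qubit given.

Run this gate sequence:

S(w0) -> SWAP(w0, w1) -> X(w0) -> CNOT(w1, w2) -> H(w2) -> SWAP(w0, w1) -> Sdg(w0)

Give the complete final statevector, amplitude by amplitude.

The final amplitudes are sqrt(2)/2 on |010>, sqrt(2)/2 on |011>, and 0 on every other basis state.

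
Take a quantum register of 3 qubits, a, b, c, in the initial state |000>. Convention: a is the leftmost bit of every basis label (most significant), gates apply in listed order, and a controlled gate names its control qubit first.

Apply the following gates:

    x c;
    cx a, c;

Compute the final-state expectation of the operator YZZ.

The observable YZZ averages to 0.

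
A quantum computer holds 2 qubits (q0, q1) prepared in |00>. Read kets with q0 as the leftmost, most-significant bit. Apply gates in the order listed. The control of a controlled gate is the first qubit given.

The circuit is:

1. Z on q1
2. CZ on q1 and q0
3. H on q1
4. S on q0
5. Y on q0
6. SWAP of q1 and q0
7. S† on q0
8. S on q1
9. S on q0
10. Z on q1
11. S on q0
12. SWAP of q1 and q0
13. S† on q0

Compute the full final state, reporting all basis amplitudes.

The resulting statevector has amplitude 0 on |00>, 0 on |01>, -sqrt(2)*I/2 on |10>, sqrt(2)/2 on |11>.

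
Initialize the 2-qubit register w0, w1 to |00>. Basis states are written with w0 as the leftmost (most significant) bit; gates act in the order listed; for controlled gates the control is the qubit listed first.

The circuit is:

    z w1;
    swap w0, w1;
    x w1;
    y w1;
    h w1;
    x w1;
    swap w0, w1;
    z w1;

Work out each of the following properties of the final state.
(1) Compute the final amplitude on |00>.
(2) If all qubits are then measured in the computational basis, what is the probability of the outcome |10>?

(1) |00> carries amplitude -sqrt(2)*I/2 in the final state.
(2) The probability of measuring |10> is 1/2.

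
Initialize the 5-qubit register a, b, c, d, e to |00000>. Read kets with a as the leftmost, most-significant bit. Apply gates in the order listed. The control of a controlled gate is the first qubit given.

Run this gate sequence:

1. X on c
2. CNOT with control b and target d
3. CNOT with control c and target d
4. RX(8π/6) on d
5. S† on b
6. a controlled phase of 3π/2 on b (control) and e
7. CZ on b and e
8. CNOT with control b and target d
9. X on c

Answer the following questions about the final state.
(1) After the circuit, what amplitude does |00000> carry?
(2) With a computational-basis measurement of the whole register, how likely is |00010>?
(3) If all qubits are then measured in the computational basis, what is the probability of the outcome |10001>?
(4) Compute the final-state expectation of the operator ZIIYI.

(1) The amplitude on |00000> is -sqrt(3)*I/2.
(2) A full measurement returns |00010> with probability 1/4.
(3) Outcome |10001> occurs with probability 0.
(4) The observable ZIIYI averages to -sqrt(3)/2.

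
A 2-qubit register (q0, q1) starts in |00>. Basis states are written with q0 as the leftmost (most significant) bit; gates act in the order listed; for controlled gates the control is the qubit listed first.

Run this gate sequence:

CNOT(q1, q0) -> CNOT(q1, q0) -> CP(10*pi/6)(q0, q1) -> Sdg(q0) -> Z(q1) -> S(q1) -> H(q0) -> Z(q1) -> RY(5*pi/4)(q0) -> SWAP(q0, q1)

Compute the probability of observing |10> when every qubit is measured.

A full measurement returns |10> with probability 0. Key observation: gates 1-2 undo each other exactly, leaving only the rest of the circuit to track.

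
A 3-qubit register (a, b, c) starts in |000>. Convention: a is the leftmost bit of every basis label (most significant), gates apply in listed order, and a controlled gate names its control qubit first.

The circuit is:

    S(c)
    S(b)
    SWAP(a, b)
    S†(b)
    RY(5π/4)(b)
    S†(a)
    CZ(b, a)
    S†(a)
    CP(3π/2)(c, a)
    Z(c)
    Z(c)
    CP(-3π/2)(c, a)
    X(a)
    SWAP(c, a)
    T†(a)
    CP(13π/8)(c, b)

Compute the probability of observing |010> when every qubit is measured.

A full measurement returns |010> with probability 0.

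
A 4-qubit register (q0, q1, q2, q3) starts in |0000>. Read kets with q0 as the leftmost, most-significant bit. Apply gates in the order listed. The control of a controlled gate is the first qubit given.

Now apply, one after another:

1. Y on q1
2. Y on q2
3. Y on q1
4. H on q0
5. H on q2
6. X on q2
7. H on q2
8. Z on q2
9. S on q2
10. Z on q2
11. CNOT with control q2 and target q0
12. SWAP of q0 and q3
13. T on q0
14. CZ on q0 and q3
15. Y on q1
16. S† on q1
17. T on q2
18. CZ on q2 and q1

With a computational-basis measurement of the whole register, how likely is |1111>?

A full measurement returns |1111> with probability 0. Key observation: gates 5-8 undo each other exactly, leaving only the rest of the circuit to track.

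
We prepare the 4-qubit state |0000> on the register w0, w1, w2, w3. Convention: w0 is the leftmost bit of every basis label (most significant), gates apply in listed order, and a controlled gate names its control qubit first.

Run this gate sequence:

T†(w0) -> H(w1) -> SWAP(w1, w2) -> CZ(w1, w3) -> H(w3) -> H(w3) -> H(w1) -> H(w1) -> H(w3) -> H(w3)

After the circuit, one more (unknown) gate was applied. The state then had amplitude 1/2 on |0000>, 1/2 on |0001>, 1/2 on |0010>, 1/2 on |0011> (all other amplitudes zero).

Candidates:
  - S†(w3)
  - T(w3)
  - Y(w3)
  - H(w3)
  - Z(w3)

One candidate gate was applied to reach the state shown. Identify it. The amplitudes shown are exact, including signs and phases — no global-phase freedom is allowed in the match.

It was H(w3) that produced the state shown. Key observation: the block from step 5 through step 10 cancels to the identity and can be dropped.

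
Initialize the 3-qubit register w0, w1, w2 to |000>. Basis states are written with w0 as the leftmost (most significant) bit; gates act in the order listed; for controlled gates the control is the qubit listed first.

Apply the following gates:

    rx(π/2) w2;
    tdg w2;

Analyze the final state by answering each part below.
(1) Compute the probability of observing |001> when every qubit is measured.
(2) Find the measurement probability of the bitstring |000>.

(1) Outcome |001> occurs with probability 1/2.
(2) A full measurement returns |000> with probability 1/2.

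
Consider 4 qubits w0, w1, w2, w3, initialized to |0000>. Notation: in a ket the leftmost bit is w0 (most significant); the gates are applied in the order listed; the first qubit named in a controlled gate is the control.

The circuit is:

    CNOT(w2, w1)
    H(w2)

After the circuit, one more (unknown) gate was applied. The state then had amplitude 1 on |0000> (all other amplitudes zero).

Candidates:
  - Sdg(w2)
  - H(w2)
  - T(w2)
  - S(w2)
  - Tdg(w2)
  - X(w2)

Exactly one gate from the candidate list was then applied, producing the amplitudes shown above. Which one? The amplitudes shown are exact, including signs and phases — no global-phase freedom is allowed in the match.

The applied gate was H(w2).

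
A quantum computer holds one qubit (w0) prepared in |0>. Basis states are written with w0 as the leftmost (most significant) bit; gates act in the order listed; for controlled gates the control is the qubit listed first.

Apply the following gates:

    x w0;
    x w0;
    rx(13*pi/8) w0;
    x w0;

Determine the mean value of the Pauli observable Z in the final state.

The expectation value of Z is -sqrt(2 - sqrt(2))/2.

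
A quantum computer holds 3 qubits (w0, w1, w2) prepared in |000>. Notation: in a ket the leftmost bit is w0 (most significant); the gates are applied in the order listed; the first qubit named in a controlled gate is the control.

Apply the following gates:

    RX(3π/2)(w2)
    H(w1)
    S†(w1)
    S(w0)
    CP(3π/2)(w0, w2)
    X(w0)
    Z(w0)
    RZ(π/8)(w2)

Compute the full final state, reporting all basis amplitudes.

The final amplitudes are 0 on |000>, 0 on |001>, 0 on |010>, 0 on |011>, -exp(15*I*pi/16)/2 on |100>, exp(9*I*pi/16)/2 on |101>, -exp(7*I*pi/16)/2 on |110>, exp(I*pi/16)/2 on |111>.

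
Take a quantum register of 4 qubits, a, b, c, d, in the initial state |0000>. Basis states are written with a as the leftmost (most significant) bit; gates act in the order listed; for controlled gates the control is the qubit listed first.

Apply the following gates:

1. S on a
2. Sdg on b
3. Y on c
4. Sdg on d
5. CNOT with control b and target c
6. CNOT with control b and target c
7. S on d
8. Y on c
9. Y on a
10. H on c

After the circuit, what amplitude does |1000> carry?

The amplitude on |1000> is sqrt(2)*I/2. Key observation: steps 3-8 multiply out to the identity, so the circuit reduces to the remaining gates.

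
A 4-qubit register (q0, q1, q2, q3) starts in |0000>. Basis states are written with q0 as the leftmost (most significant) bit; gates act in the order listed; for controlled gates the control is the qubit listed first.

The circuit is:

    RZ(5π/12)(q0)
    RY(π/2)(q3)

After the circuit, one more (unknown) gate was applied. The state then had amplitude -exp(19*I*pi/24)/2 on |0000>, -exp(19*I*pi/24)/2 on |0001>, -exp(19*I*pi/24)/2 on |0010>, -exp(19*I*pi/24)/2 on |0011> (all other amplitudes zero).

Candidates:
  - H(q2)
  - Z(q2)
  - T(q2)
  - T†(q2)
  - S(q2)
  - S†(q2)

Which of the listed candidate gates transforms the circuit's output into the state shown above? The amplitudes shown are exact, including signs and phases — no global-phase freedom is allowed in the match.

It was H(q2) that produced the state shown.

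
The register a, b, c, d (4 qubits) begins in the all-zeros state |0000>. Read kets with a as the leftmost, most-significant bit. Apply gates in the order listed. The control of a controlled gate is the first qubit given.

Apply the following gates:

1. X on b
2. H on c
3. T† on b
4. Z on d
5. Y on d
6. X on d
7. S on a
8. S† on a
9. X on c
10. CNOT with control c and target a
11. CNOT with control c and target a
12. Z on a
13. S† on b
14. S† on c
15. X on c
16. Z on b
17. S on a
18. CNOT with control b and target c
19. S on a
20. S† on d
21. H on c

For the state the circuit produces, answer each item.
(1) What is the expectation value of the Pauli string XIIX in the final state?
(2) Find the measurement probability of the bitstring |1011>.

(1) The observable XIIX averages to 0. Key observation: gates 10-11 undo each other exactly, leaving only the rest of the circuit to track.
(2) The probability of measuring |1011> is 0.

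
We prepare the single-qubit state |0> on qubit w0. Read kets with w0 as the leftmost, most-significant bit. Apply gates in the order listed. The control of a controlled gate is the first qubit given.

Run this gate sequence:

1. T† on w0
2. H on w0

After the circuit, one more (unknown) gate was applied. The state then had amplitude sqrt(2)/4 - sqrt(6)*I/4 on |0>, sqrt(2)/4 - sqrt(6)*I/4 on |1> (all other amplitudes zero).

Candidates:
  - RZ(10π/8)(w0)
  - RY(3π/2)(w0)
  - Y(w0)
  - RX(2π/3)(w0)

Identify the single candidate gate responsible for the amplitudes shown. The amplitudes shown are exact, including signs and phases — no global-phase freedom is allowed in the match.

The applied gate was RX(2π/3)(w0).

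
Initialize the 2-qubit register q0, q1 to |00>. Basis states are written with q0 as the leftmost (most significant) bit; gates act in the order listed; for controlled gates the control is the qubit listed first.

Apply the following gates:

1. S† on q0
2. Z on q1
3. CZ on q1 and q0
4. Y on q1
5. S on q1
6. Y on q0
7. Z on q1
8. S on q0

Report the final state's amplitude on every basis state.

The resulting statevector has amplitude -1 on |11>, and 0 on every other basis state.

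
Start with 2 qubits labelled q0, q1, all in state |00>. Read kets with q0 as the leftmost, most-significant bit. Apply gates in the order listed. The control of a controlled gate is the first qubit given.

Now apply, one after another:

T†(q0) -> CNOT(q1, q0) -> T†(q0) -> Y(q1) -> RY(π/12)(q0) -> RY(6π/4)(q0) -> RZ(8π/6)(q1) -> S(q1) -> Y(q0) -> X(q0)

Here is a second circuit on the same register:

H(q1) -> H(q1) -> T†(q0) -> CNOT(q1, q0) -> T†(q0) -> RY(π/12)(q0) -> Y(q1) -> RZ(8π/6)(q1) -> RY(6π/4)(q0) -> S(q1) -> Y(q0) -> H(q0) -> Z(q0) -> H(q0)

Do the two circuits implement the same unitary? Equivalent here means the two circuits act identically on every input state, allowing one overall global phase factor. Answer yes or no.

Yes: on every input state the two circuits agree up to one overall phase factor.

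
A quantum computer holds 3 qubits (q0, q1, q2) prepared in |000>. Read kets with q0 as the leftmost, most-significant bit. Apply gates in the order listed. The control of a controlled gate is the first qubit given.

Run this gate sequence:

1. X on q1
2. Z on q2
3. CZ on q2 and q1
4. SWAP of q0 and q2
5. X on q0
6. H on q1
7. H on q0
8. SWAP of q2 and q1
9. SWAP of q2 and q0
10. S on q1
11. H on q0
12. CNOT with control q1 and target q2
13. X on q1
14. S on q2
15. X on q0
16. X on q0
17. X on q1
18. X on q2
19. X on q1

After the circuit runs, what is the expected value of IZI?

The observable IZI averages to -1.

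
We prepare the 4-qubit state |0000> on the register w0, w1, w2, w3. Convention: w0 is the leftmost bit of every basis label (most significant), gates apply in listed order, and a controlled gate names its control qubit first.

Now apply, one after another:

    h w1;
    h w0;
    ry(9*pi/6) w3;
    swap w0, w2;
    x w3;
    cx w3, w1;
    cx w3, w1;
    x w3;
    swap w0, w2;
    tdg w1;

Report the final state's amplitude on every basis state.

After the circuit, the state carries amplitude -sqrt(2)/4 on |0000>, sqrt(2)/4 on |0001>, 0 on |0010>, 0 on |0011>, sqrt(2)*exp(3*I*pi/4)/4 on |0100>, -sqrt(2)*exp(3*I*pi/4)/4 on |0101>, 0 on |0110>, 0 on |0111>, -sqrt(2)/4 on |1000>, sqrt(2)/4 on |1001>, 0 on |1010>, 0 on |1011>, sqrt(2)*exp(3*I*pi/4)/4 on |1100>, -sqrt(2)*exp(3*I*pi/4)/4 on |1101>, 0 on |1110>, 0 on |1111>. Key observation: the block from step 4 through step 9 cancels to the identity and can be dropped.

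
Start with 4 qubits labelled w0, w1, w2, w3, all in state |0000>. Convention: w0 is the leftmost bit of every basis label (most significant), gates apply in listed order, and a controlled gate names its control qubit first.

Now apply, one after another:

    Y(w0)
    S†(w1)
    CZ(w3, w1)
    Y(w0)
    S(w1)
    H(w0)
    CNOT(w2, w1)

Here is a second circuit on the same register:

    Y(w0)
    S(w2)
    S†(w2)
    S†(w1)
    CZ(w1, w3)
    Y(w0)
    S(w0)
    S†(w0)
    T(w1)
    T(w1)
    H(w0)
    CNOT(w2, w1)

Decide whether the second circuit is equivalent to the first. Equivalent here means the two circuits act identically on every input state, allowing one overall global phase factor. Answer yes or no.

Yes, they are equivalent — the unitaries differ by at most a global phase.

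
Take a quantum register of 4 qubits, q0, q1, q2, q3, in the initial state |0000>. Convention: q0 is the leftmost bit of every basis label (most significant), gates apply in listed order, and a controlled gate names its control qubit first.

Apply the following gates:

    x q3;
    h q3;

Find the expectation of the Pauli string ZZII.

In the final state, ZZII has expectation 1.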